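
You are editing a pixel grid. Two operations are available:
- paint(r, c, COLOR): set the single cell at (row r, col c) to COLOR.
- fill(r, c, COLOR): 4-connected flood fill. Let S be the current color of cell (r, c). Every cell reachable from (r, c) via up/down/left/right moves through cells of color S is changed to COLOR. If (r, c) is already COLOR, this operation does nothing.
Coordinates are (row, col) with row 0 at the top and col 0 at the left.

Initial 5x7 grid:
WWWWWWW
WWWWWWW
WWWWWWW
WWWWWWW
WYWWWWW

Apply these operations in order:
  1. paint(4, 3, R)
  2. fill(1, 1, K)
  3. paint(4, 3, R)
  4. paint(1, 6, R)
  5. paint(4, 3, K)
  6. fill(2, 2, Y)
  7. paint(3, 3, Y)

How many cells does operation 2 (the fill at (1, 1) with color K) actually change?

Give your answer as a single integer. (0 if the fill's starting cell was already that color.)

Answer: 33

Derivation:
After op 1 paint(4,3,R):
WWWWWWW
WWWWWWW
WWWWWWW
WWWWWWW
WYWRWWW
After op 2 fill(1,1,K) [33 cells changed]:
KKKKKKK
KKKKKKK
KKKKKKK
KKKKKKK
KYKRKKK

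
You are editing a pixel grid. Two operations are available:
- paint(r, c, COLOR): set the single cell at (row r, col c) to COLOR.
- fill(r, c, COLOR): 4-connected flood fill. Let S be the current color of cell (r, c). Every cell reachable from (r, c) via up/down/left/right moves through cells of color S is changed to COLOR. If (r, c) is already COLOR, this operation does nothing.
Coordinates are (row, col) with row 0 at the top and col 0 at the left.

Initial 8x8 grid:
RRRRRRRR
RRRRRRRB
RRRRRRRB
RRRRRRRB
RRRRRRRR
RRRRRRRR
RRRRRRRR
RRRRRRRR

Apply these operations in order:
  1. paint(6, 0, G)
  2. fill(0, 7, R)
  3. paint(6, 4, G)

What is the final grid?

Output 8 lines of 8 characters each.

After op 1 paint(6,0,G):
RRRRRRRR
RRRRRRRB
RRRRRRRB
RRRRRRRB
RRRRRRRR
RRRRRRRR
GRRRRRRR
RRRRRRRR
After op 2 fill(0,7,R) [0 cells changed]:
RRRRRRRR
RRRRRRRB
RRRRRRRB
RRRRRRRB
RRRRRRRR
RRRRRRRR
GRRRRRRR
RRRRRRRR
After op 3 paint(6,4,G):
RRRRRRRR
RRRRRRRB
RRRRRRRB
RRRRRRRB
RRRRRRRR
RRRRRRRR
GRRRGRRR
RRRRRRRR

Answer: RRRRRRRR
RRRRRRRB
RRRRRRRB
RRRRRRRB
RRRRRRRR
RRRRRRRR
GRRRGRRR
RRRRRRRR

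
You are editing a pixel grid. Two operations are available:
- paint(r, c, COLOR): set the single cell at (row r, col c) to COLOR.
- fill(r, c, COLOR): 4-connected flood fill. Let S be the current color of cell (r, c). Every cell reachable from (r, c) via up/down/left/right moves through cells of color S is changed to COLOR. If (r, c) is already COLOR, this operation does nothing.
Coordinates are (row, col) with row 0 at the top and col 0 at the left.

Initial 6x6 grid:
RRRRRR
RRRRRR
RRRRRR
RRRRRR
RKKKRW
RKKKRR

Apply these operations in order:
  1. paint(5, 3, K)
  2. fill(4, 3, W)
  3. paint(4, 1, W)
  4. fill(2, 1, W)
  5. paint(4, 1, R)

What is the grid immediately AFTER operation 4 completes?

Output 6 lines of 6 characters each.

Answer: WWWWWW
WWWWWW
WWWWWW
WWWWWW
WWWWWW
WWWWWW

Derivation:
After op 1 paint(5,3,K):
RRRRRR
RRRRRR
RRRRRR
RRRRRR
RKKKRW
RKKKRR
After op 2 fill(4,3,W) [6 cells changed]:
RRRRRR
RRRRRR
RRRRRR
RRRRRR
RWWWRW
RWWWRR
After op 3 paint(4,1,W):
RRRRRR
RRRRRR
RRRRRR
RRRRRR
RWWWRW
RWWWRR
After op 4 fill(2,1,W) [29 cells changed]:
WWWWWW
WWWWWW
WWWWWW
WWWWWW
WWWWWW
WWWWWW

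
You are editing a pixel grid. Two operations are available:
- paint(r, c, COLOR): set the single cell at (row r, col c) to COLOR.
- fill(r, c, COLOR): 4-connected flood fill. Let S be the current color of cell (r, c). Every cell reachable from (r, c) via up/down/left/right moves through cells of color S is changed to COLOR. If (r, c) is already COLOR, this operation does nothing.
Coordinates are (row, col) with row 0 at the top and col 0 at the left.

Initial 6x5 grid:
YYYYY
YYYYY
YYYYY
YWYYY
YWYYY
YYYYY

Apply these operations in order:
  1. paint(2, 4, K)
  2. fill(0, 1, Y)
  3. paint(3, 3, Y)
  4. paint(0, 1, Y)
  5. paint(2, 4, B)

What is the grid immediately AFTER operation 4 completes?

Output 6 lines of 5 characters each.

Answer: YYYYY
YYYYY
YYYYK
YWYYY
YWYYY
YYYYY

Derivation:
After op 1 paint(2,4,K):
YYYYY
YYYYY
YYYYK
YWYYY
YWYYY
YYYYY
After op 2 fill(0,1,Y) [0 cells changed]:
YYYYY
YYYYY
YYYYK
YWYYY
YWYYY
YYYYY
After op 3 paint(3,3,Y):
YYYYY
YYYYY
YYYYK
YWYYY
YWYYY
YYYYY
After op 4 paint(0,1,Y):
YYYYY
YYYYY
YYYYK
YWYYY
YWYYY
YYYYY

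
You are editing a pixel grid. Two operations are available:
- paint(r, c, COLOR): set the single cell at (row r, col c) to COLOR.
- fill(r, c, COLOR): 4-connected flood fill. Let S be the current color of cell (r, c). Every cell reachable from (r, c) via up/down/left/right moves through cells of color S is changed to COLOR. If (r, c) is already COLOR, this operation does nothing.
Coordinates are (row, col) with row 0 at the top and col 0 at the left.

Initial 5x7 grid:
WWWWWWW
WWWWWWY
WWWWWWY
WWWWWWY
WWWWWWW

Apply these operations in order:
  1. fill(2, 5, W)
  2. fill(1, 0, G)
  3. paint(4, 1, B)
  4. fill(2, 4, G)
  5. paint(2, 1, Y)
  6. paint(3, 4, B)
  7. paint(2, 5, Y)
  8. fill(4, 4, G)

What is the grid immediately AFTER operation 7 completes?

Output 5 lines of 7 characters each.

After op 1 fill(2,5,W) [0 cells changed]:
WWWWWWW
WWWWWWY
WWWWWWY
WWWWWWY
WWWWWWW
After op 2 fill(1,0,G) [32 cells changed]:
GGGGGGG
GGGGGGY
GGGGGGY
GGGGGGY
GGGGGGG
After op 3 paint(4,1,B):
GGGGGGG
GGGGGGY
GGGGGGY
GGGGGGY
GBGGGGG
After op 4 fill(2,4,G) [0 cells changed]:
GGGGGGG
GGGGGGY
GGGGGGY
GGGGGGY
GBGGGGG
After op 5 paint(2,1,Y):
GGGGGGG
GGGGGGY
GYGGGGY
GGGGGGY
GBGGGGG
After op 6 paint(3,4,B):
GGGGGGG
GGGGGGY
GYGGGGY
GGGGBGY
GBGGGGG
After op 7 paint(2,5,Y):
GGGGGGG
GGGGGGY
GYGGGYY
GGGGBGY
GBGGGGG

Answer: GGGGGGG
GGGGGGY
GYGGGYY
GGGGBGY
GBGGGGG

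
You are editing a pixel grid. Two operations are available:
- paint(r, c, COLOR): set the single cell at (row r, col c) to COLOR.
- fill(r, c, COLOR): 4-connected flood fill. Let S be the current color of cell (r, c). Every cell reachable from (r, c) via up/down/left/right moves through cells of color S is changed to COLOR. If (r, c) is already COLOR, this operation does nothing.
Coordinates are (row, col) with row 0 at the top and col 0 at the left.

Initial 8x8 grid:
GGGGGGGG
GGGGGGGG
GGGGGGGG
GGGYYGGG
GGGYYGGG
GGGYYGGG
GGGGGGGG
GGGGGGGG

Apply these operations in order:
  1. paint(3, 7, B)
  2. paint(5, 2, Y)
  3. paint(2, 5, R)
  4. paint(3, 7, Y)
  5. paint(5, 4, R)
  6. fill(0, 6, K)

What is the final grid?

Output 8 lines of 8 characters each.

After op 1 paint(3,7,B):
GGGGGGGG
GGGGGGGG
GGGGGGGG
GGGYYGGB
GGGYYGGG
GGGYYGGG
GGGGGGGG
GGGGGGGG
After op 2 paint(5,2,Y):
GGGGGGGG
GGGGGGGG
GGGGGGGG
GGGYYGGB
GGGYYGGG
GGYYYGGG
GGGGGGGG
GGGGGGGG
After op 3 paint(2,5,R):
GGGGGGGG
GGGGGGGG
GGGGGRGG
GGGYYGGB
GGGYYGGG
GGYYYGGG
GGGGGGGG
GGGGGGGG
After op 4 paint(3,7,Y):
GGGGGGGG
GGGGGGGG
GGGGGRGG
GGGYYGGY
GGGYYGGG
GGYYYGGG
GGGGGGGG
GGGGGGGG
After op 5 paint(5,4,R):
GGGGGGGG
GGGGGGGG
GGGGGRGG
GGGYYGGY
GGGYYGGG
GGYYRGGG
GGGGGGGG
GGGGGGGG
After op 6 fill(0,6,K) [55 cells changed]:
KKKKKKKK
KKKKKKKK
KKKKKRKK
KKKYYKKY
KKKYYKKK
KKYYRKKK
KKKKKKKK
KKKKKKKK

Answer: KKKKKKKK
KKKKKKKK
KKKKKRKK
KKKYYKKY
KKKYYKKK
KKYYRKKK
KKKKKKKK
KKKKKKKK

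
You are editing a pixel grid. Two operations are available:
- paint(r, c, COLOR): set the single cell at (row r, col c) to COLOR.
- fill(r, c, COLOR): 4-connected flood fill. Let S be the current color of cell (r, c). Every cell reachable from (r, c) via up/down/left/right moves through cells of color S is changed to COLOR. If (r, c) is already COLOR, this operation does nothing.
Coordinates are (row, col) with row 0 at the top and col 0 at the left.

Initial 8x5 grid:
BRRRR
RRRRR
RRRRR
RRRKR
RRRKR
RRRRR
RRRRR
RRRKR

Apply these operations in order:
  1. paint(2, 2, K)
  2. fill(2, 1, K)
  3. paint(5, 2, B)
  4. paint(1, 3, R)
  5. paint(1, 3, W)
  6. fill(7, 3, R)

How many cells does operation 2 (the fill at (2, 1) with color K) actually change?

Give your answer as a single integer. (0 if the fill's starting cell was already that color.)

After op 1 paint(2,2,K):
BRRRR
RRRRR
RRKRR
RRRKR
RRRKR
RRRRR
RRRRR
RRRKR
After op 2 fill(2,1,K) [35 cells changed]:
BKKKK
KKKKK
KKKKK
KKKKK
KKKKK
KKKKK
KKKKK
KKKKK

Answer: 35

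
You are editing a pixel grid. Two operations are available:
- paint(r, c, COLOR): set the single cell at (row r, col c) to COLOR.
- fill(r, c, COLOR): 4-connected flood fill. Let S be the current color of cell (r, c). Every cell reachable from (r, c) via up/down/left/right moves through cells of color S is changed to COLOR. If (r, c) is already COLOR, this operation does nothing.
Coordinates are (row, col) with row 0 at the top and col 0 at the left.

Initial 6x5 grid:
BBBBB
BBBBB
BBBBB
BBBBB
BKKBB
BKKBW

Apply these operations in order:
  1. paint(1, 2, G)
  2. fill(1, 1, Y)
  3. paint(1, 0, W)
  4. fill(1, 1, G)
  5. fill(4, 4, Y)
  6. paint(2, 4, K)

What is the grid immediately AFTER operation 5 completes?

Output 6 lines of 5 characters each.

Answer: YYYYY
WYYYY
YYYYY
YYYYY
YKKYY
YKKYW

Derivation:
After op 1 paint(1,2,G):
BBBBB
BBGBB
BBBBB
BBBBB
BKKBB
BKKBW
After op 2 fill(1,1,Y) [24 cells changed]:
YYYYY
YYGYY
YYYYY
YYYYY
YKKYY
YKKYW
After op 3 paint(1,0,W):
YYYYY
WYGYY
YYYYY
YYYYY
YKKYY
YKKYW
After op 4 fill(1,1,G) [23 cells changed]:
GGGGG
WGGGG
GGGGG
GGGGG
GKKGG
GKKGW
After op 5 fill(4,4,Y) [24 cells changed]:
YYYYY
WYYYY
YYYYY
YYYYY
YKKYY
YKKYW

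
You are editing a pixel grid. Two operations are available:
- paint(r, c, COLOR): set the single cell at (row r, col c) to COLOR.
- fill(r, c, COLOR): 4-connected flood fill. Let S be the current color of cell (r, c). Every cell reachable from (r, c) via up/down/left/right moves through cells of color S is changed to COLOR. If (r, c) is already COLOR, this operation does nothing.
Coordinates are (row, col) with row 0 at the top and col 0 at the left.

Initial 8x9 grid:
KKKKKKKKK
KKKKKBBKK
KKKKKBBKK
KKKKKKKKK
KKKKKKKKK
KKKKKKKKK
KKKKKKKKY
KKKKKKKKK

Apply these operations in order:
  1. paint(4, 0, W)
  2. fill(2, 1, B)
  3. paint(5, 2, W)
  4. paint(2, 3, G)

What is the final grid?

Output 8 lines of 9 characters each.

After op 1 paint(4,0,W):
KKKKKKKKK
KKKKKBBKK
KKKKKBBKK
KKKKKKKKK
WKKKKKKKK
KKKKKKKKK
KKKKKKKKY
KKKKKKKKK
After op 2 fill(2,1,B) [66 cells changed]:
BBBBBBBBB
BBBBBBBBB
BBBBBBBBB
BBBBBBBBB
WBBBBBBBB
BBBBBBBBB
BBBBBBBBY
BBBBBBBBB
After op 3 paint(5,2,W):
BBBBBBBBB
BBBBBBBBB
BBBBBBBBB
BBBBBBBBB
WBBBBBBBB
BBWBBBBBB
BBBBBBBBY
BBBBBBBBB
After op 4 paint(2,3,G):
BBBBBBBBB
BBBBBBBBB
BBBGBBBBB
BBBBBBBBB
WBBBBBBBB
BBWBBBBBB
BBBBBBBBY
BBBBBBBBB

Answer: BBBBBBBBB
BBBBBBBBB
BBBGBBBBB
BBBBBBBBB
WBBBBBBBB
BBWBBBBBB
BBBBBBBBY
BBBBBBBBB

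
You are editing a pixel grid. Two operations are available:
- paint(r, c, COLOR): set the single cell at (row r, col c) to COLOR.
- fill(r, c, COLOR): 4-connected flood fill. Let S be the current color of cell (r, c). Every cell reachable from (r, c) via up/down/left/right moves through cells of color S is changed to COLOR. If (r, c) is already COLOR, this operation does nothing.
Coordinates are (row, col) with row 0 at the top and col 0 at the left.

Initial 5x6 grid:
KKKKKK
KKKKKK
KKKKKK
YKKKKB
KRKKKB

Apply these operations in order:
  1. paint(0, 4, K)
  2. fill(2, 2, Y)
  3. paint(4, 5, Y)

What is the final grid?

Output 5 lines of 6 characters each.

Answer: YYYYYY
YYYYYY
YYYYYY
YYYYYB
KRYYYY

Derivation:
After op 1 paint(0,4,K):
KKKKKK
KKKKKK
KKKKKK
YKKKKB
KRKKKB
After op 2 fill(2,2,Y) [25 cells changed]:
YYYYYY
YYYYYY
YYYYYY
YYYYYB
KRYYYB
After op 3 paint(4,5,Y):
YYYYYY
YYYYYY
YYYYYY
YYYYYB
KRYYYY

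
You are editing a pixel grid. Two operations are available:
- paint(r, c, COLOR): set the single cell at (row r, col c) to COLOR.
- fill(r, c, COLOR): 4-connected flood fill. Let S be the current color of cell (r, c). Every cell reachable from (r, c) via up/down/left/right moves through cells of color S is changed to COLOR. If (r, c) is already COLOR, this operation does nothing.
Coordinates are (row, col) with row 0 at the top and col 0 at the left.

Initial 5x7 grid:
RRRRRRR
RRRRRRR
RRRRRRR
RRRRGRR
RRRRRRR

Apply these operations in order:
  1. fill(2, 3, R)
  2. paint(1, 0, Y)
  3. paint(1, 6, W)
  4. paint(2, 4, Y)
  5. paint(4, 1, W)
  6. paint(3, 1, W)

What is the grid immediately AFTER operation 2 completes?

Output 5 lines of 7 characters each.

Answer: RRRRRRR
YRRRRRR
RRRRRRR
RRRRGRR
RRRRRRR

Derivation:
After op 1 fill(2,3,R) [0 cells changed]:
RRRRRRR
RRRRRRR
RRRRRRR
RRRRGRR
RRRRRRR
After op 2 paint(1,0,Y):
RRRRRRR
YRRRRRR
RRRRRRR
RRRRGRR
RRRRRRR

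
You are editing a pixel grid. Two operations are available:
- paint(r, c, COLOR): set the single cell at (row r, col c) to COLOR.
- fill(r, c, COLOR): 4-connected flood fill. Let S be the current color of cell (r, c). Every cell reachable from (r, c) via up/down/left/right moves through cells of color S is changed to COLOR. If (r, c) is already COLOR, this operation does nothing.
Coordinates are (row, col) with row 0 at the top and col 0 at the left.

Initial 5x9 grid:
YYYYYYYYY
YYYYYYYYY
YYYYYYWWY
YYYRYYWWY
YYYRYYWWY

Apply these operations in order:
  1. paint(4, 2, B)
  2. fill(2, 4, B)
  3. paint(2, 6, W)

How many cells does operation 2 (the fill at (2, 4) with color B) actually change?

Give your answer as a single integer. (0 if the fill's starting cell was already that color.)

After op 1 paint(4,2,B):
YYYYYYYYY
YYYYYYYYY
YYYYYYWWY
YYYRYYWWY
YYBRYYWWY
After op 2 fill(2,4,B) [36 cells changed]:
BBBBBBBBB
BBBBBBBBB
BBBBBBWWB
BBBRBBWWB
BBBRBBWWB

Answer: 36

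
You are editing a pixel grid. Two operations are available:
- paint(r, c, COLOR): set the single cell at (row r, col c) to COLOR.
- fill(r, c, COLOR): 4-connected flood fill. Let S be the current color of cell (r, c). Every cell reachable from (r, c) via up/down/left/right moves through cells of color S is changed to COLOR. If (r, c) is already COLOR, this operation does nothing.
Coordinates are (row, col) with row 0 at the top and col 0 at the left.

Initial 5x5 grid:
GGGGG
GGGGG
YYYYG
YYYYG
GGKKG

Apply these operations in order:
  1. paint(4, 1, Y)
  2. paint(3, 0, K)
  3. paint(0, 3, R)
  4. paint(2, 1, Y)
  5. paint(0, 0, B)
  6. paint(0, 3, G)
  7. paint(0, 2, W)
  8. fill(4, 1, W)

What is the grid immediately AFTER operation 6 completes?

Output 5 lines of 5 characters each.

Answer: BGGGG
GGGGG
YYYYG
KYYYG
GYKKG

Derivation:
After op 1 paint(4,1,Y):
GGGGG
GGGGG
YYYYG
YYYYG
GYKKG
After op 2 paint(3,0,K):
GGGGG
GGGGG
YYYYG
KYYYG
GYKKG
After op 3 paint(0,3,R):
GGGRG
GGGGG
YYYYG
KYYYG
GYKKG
After op 4 paint(2,1,Y):
GGGRG
GGGGG
YYYYG
KYYYG
GYKKG
After op 5 paint(0,0,B):
BGGRG
GGGGG
YYYYG
KYYYG
GYKKG
After op 6 paint(0,3,G):
BGGGG
GGGGG
YYYYG
KYYYG
GYKKG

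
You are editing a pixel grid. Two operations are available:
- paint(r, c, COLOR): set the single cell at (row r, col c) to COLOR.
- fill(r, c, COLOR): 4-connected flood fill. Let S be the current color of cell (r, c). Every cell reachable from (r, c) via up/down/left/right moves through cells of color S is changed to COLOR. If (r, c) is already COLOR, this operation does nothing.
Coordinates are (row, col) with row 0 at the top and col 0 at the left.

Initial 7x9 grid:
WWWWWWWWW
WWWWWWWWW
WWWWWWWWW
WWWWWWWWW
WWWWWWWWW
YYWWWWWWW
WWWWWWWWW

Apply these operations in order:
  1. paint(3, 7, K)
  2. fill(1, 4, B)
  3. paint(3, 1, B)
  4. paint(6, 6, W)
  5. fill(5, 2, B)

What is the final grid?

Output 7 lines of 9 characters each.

After op 1 paint(3,7,K):
WWWWWWWWW
WWWWWWWWW
WWWWWWWWW
WWWWWWWKW
WWWWWWWWW
YYWWWWWWW
WWWWWWWWW
After op 2 fill(1,4,B) [60 cells changed]:
BBBBBBBBB
BBBBBBBBB
BBBBBBBBB
BBBBBBBKB
BBBBBBBBB
YYBBBBBBB
BBBBBBBBB
After op 3 paint(3,1,B):
BBBBBBBBB
BBBBBBBBB
BBBBBBBBB
BBBBBBBKB
BBBBBBBBB
YYBBBBBBB
BBBBBBBBB
After op 4 paint(6,6,W):
BBBBBBBBB
BBBBBBBBB
BBBBBBBBB
BBBBBBBKB
BBBBBBBBB
YYBBBBBBB
BBBBBBWBB
After op 5 fill(5,2,B) [0 cells changed]:
BBBBBBBBB
BBBBBBBBB
BBBBBBBBB
BBBBBBBKB
BBBBBBBBB
YYBBBBBBB
BBBBBBWBB

Answer: BBBBBBBBB
BBBBBBBBB
BBBBBBBBB
BBBBBBBKB
BBBBBBBBB
YYBBBBBBB
BBBBBBWBB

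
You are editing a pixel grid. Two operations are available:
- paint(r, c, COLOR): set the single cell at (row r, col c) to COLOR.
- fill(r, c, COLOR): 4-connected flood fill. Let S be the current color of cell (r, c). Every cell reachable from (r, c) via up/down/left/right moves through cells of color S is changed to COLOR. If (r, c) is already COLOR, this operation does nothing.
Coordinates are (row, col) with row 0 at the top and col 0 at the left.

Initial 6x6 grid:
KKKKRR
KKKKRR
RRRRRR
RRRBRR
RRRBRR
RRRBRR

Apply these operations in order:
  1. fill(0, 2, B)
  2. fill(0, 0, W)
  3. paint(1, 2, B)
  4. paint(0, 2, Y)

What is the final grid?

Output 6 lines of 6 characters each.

Answer: WWYWRR
WWBWRR
RRRRRR
RRRBRR
RRRBRR
RRRBRR

Derivation:
After op 1 fill(0,2,B) [8 cells changed]:
BBBBRR
BBBBRR
RRRRRR
RRRBRR
RRRBRR
RRRBRR
After op 2 fill(0,0,W) [8 cells changed]:
WWWWRR
WWWWRR
RRRRRR
RRRBRR
RRRBRR
RRRBRR
After op 3 paint(1,2,B):
WWWWRR
WWBWRR
RRRRRR
RRRBRR
RRRBRR
RRRBRR
After op 4 paint(0,2,Y):
WWYWRR
WWBWRR
RRRRRR
RRRBRR
RRRBRR
RRRBRR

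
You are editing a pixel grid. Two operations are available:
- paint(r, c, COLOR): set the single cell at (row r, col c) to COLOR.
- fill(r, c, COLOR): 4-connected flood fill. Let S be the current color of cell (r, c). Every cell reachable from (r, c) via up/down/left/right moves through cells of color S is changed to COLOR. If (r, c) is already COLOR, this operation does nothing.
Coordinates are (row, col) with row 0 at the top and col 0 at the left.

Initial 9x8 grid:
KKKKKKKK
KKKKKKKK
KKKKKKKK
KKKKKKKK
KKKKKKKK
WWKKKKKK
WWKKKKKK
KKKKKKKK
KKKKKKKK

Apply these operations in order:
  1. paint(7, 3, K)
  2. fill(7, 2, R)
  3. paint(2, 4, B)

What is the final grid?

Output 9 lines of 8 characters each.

Answer: RRRRRRRR
RRRRRRRR
RRRRBRRR
RRRRRRRR
RRRRRRRR
WWRRRRRR
WWRRRRRR
RRRRRRRR
RRRRRRRR

Derivation:
After op 1 paint(7,3,K):
KKKKKKKK
KKKKKKKK
KKKKKKKK
KKKKKKKK
KKKKKKKK
WWKKKKKK
WWKKKKKK
KKKKKKKK
KKKKKKKK
After op 2 fill(7,2,R) [68 cells changed]:
RRRRRRRR
RRRRRRRR
RRRRRRRR
RRRRRRRR
RRRRRRRR
WWRRRRRR
WWRRRRRR
RRRRRRRR
RRRRRRRR
After op 3 paint(2,4,B):
RRRRRRRR
RRRRRRRR
RRRRBRRR
RRRRRRRR
RRRRRRRR
WWRRRRRR
WWRRRRRR
RRRRRRRR
RRRRRRRR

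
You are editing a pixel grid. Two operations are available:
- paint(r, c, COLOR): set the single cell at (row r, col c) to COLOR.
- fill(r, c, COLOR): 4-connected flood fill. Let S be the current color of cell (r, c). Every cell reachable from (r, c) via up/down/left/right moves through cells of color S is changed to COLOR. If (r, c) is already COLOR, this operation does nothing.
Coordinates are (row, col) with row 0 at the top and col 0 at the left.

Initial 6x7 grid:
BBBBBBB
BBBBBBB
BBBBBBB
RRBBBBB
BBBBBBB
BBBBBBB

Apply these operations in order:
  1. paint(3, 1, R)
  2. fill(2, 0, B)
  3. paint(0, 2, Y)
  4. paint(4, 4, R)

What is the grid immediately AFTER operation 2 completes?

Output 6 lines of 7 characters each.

Answer: BBBBBBB
BBBBBBB
BBBBBBB
RRBBBBB
BBBBBBB
BBBBBBB

Derivation:
After op 1 paint(3,1,R):
BBBBBBB
BBBBBBB
BBBBBBB
RRBBBBB
BBBBBBB
BBBBBBB
After op 2 fill(2,0,B) [0 cells changed]:
BBBBBBB
BBBBBBB
BBBBBBB
RRBBBBB
BBBBBBB
BBBBBBB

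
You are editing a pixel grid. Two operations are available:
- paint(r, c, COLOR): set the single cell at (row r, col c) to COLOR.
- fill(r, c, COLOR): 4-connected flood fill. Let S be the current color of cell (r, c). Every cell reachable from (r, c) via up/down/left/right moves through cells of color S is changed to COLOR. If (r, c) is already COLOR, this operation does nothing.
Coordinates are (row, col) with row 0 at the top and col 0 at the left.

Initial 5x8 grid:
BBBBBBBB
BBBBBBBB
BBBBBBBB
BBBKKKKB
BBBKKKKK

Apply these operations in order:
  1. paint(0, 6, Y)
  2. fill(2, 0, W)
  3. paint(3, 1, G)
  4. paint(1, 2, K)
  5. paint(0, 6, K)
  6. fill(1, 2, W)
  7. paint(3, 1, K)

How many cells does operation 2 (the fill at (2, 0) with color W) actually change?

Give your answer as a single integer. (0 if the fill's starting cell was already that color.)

Answer: 30

Derivation:
After op 1 paint(0,6,Y):
BBBBBBYB
BBBBBBBB
BBBBBBBB
BBBKKKKB
BBBKKKKK
After op 2 fill(2,0,W) [30 cells changed]:
WWWWWWYW
WWWWWWWW
WWWWWWWW
WWWKKKKW
WWWKKKKK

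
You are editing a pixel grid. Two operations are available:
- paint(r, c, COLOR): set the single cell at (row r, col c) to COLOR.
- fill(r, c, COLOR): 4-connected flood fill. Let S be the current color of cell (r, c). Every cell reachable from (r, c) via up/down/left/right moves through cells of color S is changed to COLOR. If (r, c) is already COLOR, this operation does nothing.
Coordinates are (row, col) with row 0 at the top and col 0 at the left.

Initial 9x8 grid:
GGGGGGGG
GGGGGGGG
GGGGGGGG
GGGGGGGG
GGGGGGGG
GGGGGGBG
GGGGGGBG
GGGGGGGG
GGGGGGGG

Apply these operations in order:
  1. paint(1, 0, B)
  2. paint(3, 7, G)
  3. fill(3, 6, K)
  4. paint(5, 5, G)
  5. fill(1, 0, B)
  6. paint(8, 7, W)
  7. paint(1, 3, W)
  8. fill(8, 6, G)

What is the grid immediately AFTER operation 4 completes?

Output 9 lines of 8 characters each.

After op 1 paint(1,0,B):
GGGGGGGG
BGGGGGGG
GGGGGGGG
GGGGGGGG
GGGGGGGG
GGGGGGBG
GGGGGGBG
GGGGGGGG
GGGGGGGG
After op 2 paint(3,7,G):
GGGGGGGG
BGGGGGGG
GGGGGGGG
GGGGGGGG
GGGGGGGG
GGGGGGBG
GGGGGGBG
GGGGGGGG
GGGGGGGG
After op 3 fill(3,6,K) [69 cells changed]:
KKKKKKKK
BKKKKKKK
KKKKKKKK
KKKKKKKK
KKKKKKKK
KKKKKKBK
KKKKKKBK
KKKKKKKK
KKKKKKKK
After op 4 paint(5,5,G):
KKKKKKKK
BKKKKKKK
KKKKKKKK
KKKKKKKK
KKKKKKKK
KKKKKGBK
KKKKKKBK
KKKKKKKK
KKKKKKKK

Answer: KKKKKKKK
BKKKKKKK
KKKKKKKK
KKKKKKKK
KKKKKKKK
KKKKKGBK
KKKKKKBK
KKKKKKKK
KKKKKKKK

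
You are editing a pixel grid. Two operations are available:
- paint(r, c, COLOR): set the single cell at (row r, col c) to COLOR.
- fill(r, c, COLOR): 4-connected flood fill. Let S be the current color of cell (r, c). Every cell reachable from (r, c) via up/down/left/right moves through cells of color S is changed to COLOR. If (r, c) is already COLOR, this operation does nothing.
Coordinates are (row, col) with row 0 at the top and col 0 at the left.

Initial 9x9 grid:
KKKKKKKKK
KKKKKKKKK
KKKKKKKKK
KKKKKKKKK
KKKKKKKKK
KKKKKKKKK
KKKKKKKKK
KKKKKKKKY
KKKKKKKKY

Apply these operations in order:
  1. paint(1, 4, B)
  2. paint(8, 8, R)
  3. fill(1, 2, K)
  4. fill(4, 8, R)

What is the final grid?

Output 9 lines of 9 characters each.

After op 1 paint(1,4,B):
KKKKKKKKK
KKKKBKKKK
KKKKKKKKK
KKKKKKKKK
KKKKKKKKK
KKKKKKKKK
KKKKKKKKK
KKKKKKKKY
KKKKKKKKY
After op 2 paint(8,8,R):
KKKKKKKKK
KKKKBKKKK
KKKKKKKKK
KKKKKKKKK
KKKKKKKKK
KKKKKKKKK
KKKKKKKKK
KKKKKKKKY
KKKKKKKKR
After op 3 fill(1,2,K) [0 cells changed]:
KKKKKKKKK
KKKKBKKKK
KKKKKKKKK
KKKKKKKKK
KKKKKKKKK
KKKKKKKKK
KKKKKKKKK
KKKKKKKKY
KKKKKKKKR
After op 4 fill(4,8,R) [78 cells changed]:
RRRRRRRRR
RRRRBRRRR
RRRRRRRRR
RRRRRRRRR
RRRRRRRRR
RRRRRRRRR
RRRRRRRRR
RRRRRRRRY
RRRRRRRRR

Answer: RRRRRRRRR
RRRRBRRRR
RRRRRRRRR
RRRRRRRRR
RRRRRRRRR
RRRRRRRRR
RRRRRRRRR
RRRRRRRRY
RRRRRRRRR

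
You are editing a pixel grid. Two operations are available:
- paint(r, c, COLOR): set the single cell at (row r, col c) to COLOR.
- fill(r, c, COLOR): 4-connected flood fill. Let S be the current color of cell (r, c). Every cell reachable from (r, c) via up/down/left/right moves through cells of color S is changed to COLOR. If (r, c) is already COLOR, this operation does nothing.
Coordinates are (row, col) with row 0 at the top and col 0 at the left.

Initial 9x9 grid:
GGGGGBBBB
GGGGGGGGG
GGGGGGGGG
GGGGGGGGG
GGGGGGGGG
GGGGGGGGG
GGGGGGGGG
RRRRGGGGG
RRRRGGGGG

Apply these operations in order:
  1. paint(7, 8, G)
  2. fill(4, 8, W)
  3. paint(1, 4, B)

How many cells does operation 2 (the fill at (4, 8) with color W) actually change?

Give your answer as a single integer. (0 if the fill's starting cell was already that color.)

After op 1 paint(7,8,G):
GGGGGBBBB
GGGGGGGGG
GGGGGGGGG
GGGGGGGGG
GGGGGGGGG
GGGGGGGGG
GGGGGGGGG
RRRRGGGGG
RRRRGGGGG
After op 2 fill(4,8,W) [69 cells changed]:
WWWWWBBBB
WWWWWWWWW
WWWWWWWWW
WWWWWWWWW
WWWWWWWWW
WWWWWWWWW
WWWWWWWWW
RRRRWWWWW
RRRRWWWWW

Answer: 69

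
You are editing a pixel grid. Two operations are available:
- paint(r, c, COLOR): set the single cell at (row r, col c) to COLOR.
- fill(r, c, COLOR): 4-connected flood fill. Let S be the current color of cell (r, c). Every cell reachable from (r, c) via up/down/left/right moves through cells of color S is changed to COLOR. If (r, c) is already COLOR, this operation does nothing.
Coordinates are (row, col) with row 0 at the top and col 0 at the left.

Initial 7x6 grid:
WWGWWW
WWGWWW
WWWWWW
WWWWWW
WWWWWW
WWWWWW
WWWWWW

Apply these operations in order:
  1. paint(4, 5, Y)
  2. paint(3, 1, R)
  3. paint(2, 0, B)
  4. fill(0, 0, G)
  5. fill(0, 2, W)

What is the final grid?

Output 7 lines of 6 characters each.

After op 1 paint(4,5,Y):
WWGWWW
WWGWWW
WWWWWW
WWWWWW
WWWWWY
WWWWWW
WWWWWW
After op 2 paint(3,1,R):
WWGWWW
WWGWWW
WWWWWW
WRWWWW
WWWWWY
WWWWWW
WWWWWW
After op 3 paint(2,0,B):
WWGWWW
WWGWWW
BWWWWW
WRWWWW
WWWWWY
WWWWWW
WWWWWW
After op 4 fill(0,0,G) [37 cells changed]:
GGGGGG
GGGGGG
BGGGGG
GRGGGG
GGGGGY
GGGGGG
GGGGGG
After op 5 fill(0,2,W) [39 cells changed]:
WWWWWW
WWWWWW
BWWWWW
WRWWWW
WWWWWY
WWWWWW
WWWWWW

Answer: WWWWWW
WWWWWW
BWWWWW
WRWWWW
WWWWWY
WWWWWW
WWWWWW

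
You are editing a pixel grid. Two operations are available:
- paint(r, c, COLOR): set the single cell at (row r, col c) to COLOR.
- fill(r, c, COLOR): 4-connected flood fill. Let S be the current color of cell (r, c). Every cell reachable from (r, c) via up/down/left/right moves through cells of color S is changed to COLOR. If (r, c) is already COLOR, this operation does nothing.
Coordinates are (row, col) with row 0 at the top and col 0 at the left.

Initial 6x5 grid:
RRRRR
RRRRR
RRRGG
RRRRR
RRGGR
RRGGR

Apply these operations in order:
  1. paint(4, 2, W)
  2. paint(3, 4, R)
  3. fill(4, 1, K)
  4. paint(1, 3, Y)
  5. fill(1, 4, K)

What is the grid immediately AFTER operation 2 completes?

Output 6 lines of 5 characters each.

Answer: RRRRR
RRRRR
RRRGG
RRRRR
RRWGR
RRGGR

Derivation:
After op 1 paint(4,2,W):
RRRRR
RRRRR
RRRGG
RRRRR
RRWGR
RRGGR
After op 2 paint(3,4,R):
RRRRR
RRRRR
RRRGG
RRRRR
RRWGR
RRGGR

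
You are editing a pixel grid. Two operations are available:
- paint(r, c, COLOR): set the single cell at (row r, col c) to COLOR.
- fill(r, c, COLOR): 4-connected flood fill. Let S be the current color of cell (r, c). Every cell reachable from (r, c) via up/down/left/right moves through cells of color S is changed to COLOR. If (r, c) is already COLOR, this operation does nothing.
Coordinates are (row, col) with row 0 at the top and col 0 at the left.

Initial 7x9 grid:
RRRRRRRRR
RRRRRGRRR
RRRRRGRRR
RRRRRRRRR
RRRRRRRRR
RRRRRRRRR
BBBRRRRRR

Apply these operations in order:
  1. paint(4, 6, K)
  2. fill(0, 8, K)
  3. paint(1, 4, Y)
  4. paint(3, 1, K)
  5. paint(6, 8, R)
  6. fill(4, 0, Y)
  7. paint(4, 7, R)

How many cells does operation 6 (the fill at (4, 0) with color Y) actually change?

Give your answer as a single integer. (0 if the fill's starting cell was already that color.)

Answer: 56

Derivation:
After op 1 paint(4,6,K):
RRRRRRRRR
RRRRRGRRR
RRRRRGRRR
RRRRRRRRR
RRRRRRKRR
RRRRRRRRR
BBBRRRRRR
After op 2 fill(0,8,K) [57 cells changed]:
KKKKKKKKK
KKKKKGKKK
KKKKKGKKK
KKKKKKKKK
KKKKKKKKK
KKKKKKKKK
BBBKKKKKK
After op 3 paint(1,4,Y):
KKKKKKKKK
KKKKYGKKK
KKKKKGKKK
KKKKKKKKK
KKKKKKKKK
KKKKKKKKK
BBBKKKKKK
After op 4 paint(3,1,K):
KKKKKKKKK
KKKKYGKKK
KKKKKGKKK
KKKKKKKKK
KKKKKKKKK
KKKKKKKKK
BBBKKKKKK
After op 5 paint(6,8,R):
KKKKKKKKK
KKKKYGKKK
KKKKKGKKK
KKKKKKKKK
KKKKKKKKK
KKKKKKKKK
BBBKKKKKR
After op 6 fill(4,0,Y) [56 cells changed]:
YYYYYYYYY
YYYYYGYYY
YYYYYGYYY
YYYYYYYYY
YYYYYYYYY
YYYYYYYYY
BBBYYYYYR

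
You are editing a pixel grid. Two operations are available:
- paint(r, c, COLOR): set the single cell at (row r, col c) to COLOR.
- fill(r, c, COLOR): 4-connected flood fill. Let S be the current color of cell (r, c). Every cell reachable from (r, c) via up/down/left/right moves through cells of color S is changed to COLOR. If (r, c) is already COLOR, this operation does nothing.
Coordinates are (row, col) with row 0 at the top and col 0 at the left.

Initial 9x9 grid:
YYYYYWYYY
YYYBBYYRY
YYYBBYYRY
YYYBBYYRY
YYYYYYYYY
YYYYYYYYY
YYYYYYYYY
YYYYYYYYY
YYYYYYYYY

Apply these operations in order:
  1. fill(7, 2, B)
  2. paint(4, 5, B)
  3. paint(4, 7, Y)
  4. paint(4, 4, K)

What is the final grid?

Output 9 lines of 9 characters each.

After op 1 fill(7,2,B) [71 cells changed]:
BBBBBWBBB
BBBBBBBRB
BBBBBBBRB
BBBBBBBRB
BBBBBBBBB
BBBBBBBBB
BBBBBBBBB
BBBBBBBBB
BBBBBBBBB
After op 2 paint(4,5,B):
BBBBBWBBB
BBBBBBBRB
BBBBBBBRB
BBBBBBBRB
BBBBBBBBB
BBBBBBBBB
BBBBBBBBB
BBBBBBBBB
BBBBBBBBB
After op 3 paint(4,7,Y):
BBBBBWBBB
BBBBBBBRB
BBBBBBBRB
BBBBBBBRB
BBBBBBBYB
BBBBBBBBB
BBBBBBBBB
BBBBBBBBB
BBBBBBBBB
After op 4 paint(4,4,K):
BBBBBWBBB
BBBBBBBRB
BBBBBBBRB
BBBBBBBRB
BBBBKBBYB
BBBBBBBBB
BBBBBBBBB
BBBBBBBBB
BBBBBBBBB

Answer: BBBBBWBBB
BBBBBBBRB
BBBBBBBRB
BBBBBBBRB
BBBBKBBYB
BBBBBBBBB
BBBBBBBBB
BBBBBBBBB
BBBBBBBBB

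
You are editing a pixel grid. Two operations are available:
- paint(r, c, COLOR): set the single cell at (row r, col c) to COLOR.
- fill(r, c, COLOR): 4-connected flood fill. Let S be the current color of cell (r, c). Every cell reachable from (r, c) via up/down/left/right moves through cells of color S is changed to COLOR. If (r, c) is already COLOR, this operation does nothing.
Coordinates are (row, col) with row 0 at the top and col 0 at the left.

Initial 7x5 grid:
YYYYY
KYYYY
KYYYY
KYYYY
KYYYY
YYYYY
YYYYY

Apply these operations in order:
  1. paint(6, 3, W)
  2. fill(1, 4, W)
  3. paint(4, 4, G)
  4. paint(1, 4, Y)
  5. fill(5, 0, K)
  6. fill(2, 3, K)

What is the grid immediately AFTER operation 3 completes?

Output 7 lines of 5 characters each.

After op 1 paint(6,3,W):
YYYYY
KYYYY
KYYYY
KYYYY
KYYYY
YYYYY
YYYWY
After op 2 fill(1,4,W) [30 cells changed]:
WWWWW
KWWWW
KWWWW
KWWWW
KWWWW
WWWWW
WWWWW
After op 3 paint(4,4,G):
WWWWW
KWWWW
KWWWW
KWWWW
KWWWG
WWWWW
WWWWW

Answer: WWWWW
KWWWW
KWWWW
KWWWW
KWWWG
WWWWW
WWWWW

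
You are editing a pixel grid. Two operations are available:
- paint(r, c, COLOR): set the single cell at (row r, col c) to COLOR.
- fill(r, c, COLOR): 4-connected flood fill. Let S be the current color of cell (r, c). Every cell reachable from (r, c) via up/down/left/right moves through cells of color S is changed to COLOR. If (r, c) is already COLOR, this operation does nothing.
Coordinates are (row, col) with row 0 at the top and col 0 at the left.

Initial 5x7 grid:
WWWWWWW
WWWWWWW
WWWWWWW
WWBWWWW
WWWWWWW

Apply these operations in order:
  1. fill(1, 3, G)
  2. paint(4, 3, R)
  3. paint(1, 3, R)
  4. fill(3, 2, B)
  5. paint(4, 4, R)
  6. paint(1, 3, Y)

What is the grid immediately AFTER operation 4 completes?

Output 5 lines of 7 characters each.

After op 1 fill(1,3,G) [34 cells changed]:
GGGGGGG
GGGGGGG
GGGGGGG
GGBGGGG
GGGGGGG
After op 2 paint(4,3,R):
GGGGGGG
GGGGGGG
GGGGGGG
GGBGGGG
GGGRGGG
After op 3 paint(1,3,R):
GGGGGGG
GGGRGGG
GGGGGGG
GGBGGGG
GGGRGGG
After op 4 fill(3,2,B) [0 cells changed]:
GGGGGGG
GGGRGGG
GGGGGGG
GGBGGGG
GGGRGGG

Answer: GGGGGGG
GGGRGGG
GGGGGGG
GGBGGGG
GGGRGGG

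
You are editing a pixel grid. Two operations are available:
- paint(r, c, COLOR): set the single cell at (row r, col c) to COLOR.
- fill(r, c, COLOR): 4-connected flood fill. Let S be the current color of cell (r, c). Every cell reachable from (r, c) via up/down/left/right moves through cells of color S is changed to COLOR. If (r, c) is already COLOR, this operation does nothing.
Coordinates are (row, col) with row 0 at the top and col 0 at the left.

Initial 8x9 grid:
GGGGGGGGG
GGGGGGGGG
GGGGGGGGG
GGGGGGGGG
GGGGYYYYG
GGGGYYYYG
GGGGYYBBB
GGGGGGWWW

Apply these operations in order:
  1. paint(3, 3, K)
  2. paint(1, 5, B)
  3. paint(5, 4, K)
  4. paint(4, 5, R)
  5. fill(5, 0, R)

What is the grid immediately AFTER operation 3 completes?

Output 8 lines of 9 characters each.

Answer: GGGGGGGGG
GGGGGBGGG
GGGGGGGGG
GGGKGGGGG
GGGGYYYYG
GGGGKYYYG
GGGGYYBBB
GGGGGGWWW

Derivation:
After op 1 paint(3,3,K):
GGGGGGGGG
GGGGGGGGG
GGGGGGGGG
GGGKGGGGG
GGGGYYYYG
GGGGYYYYG
GGGGYYBBB
GGGGGGWWW
After op 2 paint(1,5,B):
GGGGGGGGG
GGGGGBGGG
GGGGGGGGG
GGGKGGGGG
GGGGYYYYG
GGGGYYYYG
GGGGYYBBB
GGGGGGWWW
After op 3 paint(5,4,K):
GGGGGGGGG
GGGGGBGGG
GGGGGGGGG
GGGKGGGGG
GGGGYYYYG
GGGGKYYYG
GGGGYYBBB
GGGGGGWWW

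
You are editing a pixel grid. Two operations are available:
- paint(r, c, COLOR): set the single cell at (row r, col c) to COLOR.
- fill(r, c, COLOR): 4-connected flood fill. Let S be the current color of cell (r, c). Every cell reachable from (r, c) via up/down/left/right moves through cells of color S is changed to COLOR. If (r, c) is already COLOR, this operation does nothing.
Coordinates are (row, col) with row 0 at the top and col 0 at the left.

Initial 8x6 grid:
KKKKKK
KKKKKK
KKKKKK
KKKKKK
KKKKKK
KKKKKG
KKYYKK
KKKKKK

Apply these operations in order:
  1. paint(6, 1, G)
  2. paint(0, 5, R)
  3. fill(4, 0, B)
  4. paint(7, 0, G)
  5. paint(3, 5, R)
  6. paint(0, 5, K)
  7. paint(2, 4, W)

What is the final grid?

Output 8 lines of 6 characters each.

Answer: BBBBBK
BBBBBB
BBBBWB
BBBBBR
BBBBBB
BBBBBG
BGYYBB
GBBBBB

Derivation:
After op 1 paint(6,1,G):
KKKKKK
KKKKKK
KKKKKK
KKKKKK
KKKKKK
KKKKKG
KGYYKK
KKKKKK
After op 2 paint(0,5,R):
KKKKKR
KKKKKK
KKKKKK
KKKKKK
KKKKKK
KKKKKG
KGYYKK
KKKKKK
After op 3 fill(4,0,B) [43 cells changed]:
BBBBBR
BBBBBB
BBBBBB
BBBBBB
BBBBBB
BBBBBG
BGYYBB
BBBBBB
After op 4 paint(7,0,G):
BBBBBR
BBBBBB
BBBBBB
BBBBBB
BBBBBB
BBBBBG
BGYYBB
GBBBBB
After op 5 paint(3,5,R):
BBBBBR
BBBBBB
BBBBBB
BBBBBR
BBBBBB
BBBBBG
BGYYBB
GBBBBB
After op 6 paint(0,5,K):
BBBBBK
BBBBBB
BBBBBB
BBBBBR
BBBBBB
BBBBBG
BGYYBB
GBBBBB
After op 7 paint(2,4,W):
BBBBBK
BBBBBB
BBBBWB
BBBBBR
BBBBBB
BBBBBG
BGYYBB
GBBBBB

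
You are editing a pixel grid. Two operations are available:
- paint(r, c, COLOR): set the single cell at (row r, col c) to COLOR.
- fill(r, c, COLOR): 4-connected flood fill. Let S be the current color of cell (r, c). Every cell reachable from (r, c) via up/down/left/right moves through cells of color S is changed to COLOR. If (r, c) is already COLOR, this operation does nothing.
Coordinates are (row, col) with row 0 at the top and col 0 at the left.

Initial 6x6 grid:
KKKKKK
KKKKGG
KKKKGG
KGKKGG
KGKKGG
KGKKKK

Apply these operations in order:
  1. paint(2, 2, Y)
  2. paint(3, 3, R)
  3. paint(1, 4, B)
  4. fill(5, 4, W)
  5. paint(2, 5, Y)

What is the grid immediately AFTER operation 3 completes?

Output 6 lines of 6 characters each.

Answer: KKKKKK
KKKKBG
KKYKGG
KGKRGG
KGKKGG
KGKKKK

Derivation:
After op 1 paint(2,2,Y):
KKKKKK
KKKKGG
KKYKGG
KGKKGG
KGKKGG
KGKKKK
After op 2 paint(3,3,R):
KKKKKK
KKKKGG
KKYKGG
KGKRGG
KGKKGG
KGKKKK
After op 3 paint(1,4,B):
KKKKKK
KKKKBG
KKYKGG
KGKRGG
KGKKGG
KGKKKK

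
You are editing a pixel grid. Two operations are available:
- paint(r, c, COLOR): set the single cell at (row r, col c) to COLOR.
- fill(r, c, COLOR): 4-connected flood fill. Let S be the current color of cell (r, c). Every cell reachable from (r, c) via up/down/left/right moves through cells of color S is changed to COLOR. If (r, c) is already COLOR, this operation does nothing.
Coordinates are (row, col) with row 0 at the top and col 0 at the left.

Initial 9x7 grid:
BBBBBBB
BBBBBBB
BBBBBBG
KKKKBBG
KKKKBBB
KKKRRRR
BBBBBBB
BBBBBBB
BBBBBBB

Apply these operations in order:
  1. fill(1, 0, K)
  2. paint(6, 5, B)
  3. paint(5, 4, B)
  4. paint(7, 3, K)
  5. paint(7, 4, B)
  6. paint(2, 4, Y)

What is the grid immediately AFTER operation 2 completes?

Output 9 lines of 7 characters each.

After op 1 fill(1,0,K) [25 cells changed]:
KKKKKKK
KKKKKKK
KKKKKKG
KKKKKKG
KKKKKKK
KKKRRRR
BBBBBBB
BBBBBBB
BBBBBBB
After op 2 paint(6,5,B):
KKKKKKK
KKKKKKK
KKKKKKG
KKKKKKG
KKKKKKK
KKKRRRR
BBBBBBB
BBBBBBB
BBBBBBB

Answer: KKKKKKK
KKKKKKK
KKKKKKG
KKKKKKG
KKKKKKK
KKKRRRR
BBBBBBB
BBBBBBB
BBBBBBB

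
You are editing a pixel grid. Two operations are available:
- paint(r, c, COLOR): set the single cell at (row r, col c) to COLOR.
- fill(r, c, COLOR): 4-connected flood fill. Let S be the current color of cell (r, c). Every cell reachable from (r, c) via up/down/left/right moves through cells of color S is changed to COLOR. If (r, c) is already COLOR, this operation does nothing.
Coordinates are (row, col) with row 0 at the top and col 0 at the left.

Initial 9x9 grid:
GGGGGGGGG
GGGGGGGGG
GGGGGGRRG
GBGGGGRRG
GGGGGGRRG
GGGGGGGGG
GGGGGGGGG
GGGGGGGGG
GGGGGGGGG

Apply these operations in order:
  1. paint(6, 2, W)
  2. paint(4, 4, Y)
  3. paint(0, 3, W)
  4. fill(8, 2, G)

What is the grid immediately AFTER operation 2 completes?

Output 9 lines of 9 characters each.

Answer: GGGGGGGGG
GGGGGGGGG
GGGGGGRRG
GBGGGGRRG
GGGGYGRRG
GGGGGGGGG
GGWGGGGGG
GGGGGGGGG
GGGGGGGGG

Derivation:
After op 1 paint(6,2,W):
GGGGGGGGG
GGGGGGGGG
GGGGGGRRG
GBGGGGRRG
GGGGGGRRG
GGGGGGGGG
GGWGGGGGG
GGGGGGGGG
GGGGGGGGG
After op 2 paint(4,4,Y):
GGGGGGGGG
GGGGGGGGG
GGGGGGRRG
GBGGGGRRG
GGGGYGRRG
GGGGGGGGG
GGWGGGGGG
GGGGGGGGG
GGGGGGGGG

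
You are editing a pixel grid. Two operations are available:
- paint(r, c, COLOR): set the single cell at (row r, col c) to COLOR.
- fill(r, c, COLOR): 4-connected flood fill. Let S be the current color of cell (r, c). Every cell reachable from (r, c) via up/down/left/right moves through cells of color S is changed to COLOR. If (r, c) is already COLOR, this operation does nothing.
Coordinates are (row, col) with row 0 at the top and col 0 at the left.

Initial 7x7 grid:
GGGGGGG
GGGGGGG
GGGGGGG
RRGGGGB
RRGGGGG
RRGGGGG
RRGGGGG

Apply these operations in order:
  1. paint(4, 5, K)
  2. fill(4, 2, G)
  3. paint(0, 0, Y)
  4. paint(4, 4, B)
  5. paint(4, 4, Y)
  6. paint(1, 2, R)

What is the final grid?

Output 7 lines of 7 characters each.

Answer: YGGGGGG
GGRGGGG
GGGGGGG
RRGGGGB
RRGGYKG
RRGGGGG
RRGGGGG

Derivation:
After op 1 paint(4,5,K):
GGGGGGG
GGGGGGG
GGGGGGG
RRGGGGB
RRGGGKG
RRGGGGG
RRGGGGG
After op 2 fill(4,2,G) [0 cells changed]:
GGGGGGG
GGGGGGG
GGGGGGG
RRGGGGB
RRGGGKG
RRGGGGG
RRGGGGG
After op 3 paint(0,0,Y):
YGGGGGG
GGGGGGG
GGGGGGG
RRGGGGB
RRGGGKG
RRGGGGG
RRGGGGG
After op 4 paint(4,4,B):
YGGGGGG
GGGGGGG
GGGGGGG
RRGGGGB
RRGGBKG
RRGGGGG
RRGGGGG
After op 5 paint(4,4,Y):
YGGGGGG
GGGGGGG
GGGGGGG
RRGGGGB
RRGGYKG
RRGGGGG
RRGGGGG
After op 6 paint(1,2,R):
YGGGGGG
GGRGGGG
GGGGGGG
RRGGGGB
RRGGYKG
RRGGGGG
RRGGGGG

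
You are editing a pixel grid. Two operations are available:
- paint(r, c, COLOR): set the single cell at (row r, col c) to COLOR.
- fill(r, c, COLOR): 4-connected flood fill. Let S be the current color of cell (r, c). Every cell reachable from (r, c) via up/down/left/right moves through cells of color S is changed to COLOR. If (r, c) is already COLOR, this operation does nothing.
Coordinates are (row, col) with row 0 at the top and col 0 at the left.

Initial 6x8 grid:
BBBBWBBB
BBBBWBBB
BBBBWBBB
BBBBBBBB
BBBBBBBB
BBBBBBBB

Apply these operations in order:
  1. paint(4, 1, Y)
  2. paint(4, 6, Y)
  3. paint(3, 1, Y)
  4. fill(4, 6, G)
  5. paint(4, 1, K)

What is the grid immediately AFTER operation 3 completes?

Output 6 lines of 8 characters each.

After op 1 paint(4,1,Y):
BBBBWBBB
BBBBWBBB
BBBBWBBB
BBBBBBBB
BYBBBBBB
BBBBBBBB
After op 2 paint(4,6,Y):
BBBBWBBB
BBBBWBBB
BBBBWBBB
BBBBBBBB
BYBBBBYB
BBBBBBBB
After op 3 paint(3,1,Y):
BBBBWBBB
BBBBWBBB
BBBBWBBB
BYBBBBBB
BYBBBBYB
BBBBBBBB

Answer: BBBBWBBB
BBBBWBBB
BBBBWBBB
BYBBBBBB
BYBBBBYB
BBBBBBBB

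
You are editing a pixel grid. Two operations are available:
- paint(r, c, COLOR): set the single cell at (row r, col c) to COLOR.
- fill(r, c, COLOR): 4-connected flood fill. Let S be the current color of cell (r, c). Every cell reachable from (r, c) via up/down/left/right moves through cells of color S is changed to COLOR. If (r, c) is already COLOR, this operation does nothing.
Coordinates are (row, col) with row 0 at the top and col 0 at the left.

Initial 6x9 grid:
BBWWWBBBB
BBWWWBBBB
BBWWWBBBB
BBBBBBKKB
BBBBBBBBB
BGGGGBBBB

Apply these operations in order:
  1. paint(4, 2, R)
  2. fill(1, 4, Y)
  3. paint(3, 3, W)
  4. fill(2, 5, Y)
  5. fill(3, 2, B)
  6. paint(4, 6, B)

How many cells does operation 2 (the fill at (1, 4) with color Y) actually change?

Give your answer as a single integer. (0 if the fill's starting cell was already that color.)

Answer: 9

Derivation:
After op 1 paint(4,2,R):
BBWWWBBBB
BBWWWBBBB
BBWWWBBBB
BBBBBBKKB
BBRBBBBBB
BGGGGBBBB
After op 2 fill(1,4,Y) [9 cells changed]:
BBYYYBBBB
BBYYYBBBB
BBYYYBBBB
BBBBBBKKB
BBRBBBBBB
BGGGGBBBB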